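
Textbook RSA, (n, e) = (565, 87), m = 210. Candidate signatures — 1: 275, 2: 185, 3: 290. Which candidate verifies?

3

Candidate 1: 275^87 mod 565 = 355
Candidate 2: 185^87 mod 565 = 330
Candidate 3: 290^87 mod 565 = 210
  → matches m = 210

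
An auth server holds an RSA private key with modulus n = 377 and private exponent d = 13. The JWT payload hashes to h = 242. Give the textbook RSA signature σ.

h^2 ≡ 242^2 = 58564 ≡ 129
h^4 ≡ 129^2 = 16641 ≡ 53
h^8 ≡ 53^2 = 2809 ≡ 170
13 = 8 + 4 + 1, so h^13 ≡ 170·53·242 ≡ 229 (mod 377)

229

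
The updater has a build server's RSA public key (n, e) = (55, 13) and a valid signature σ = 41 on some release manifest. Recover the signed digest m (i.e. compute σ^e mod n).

Squares mod 55: σ^1≡41, σ^2≡31, σ^4≡26, σ^8≡16
13 = 8 + 4 + 1, so σ^13 ≡ 16·26·41 ≡ 6 (mod 55)

6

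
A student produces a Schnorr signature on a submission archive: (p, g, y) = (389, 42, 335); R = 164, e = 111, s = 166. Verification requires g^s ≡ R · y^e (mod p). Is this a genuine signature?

g^s mod p:
Squares mod 389: 42^1≡42, 42^2≡208, 42^4≡85, 42^8≡223, 42^16≡326, 42^32≡79, 42^64≡17, 42^128≡289
166 = 128 + 32 + 4 + 2, so 42^166 ≡ 289·79·85·208 ≡ 6 (mod 389)
R · y^e mod p:
Squares mod 389: 335^1≡335, 335^2≡193, 335^4≡294, 335^8≡78, 335^16≡249, 335^32≡150, 335^64≡327
111 = 64 + 32 + 8 + 4 + 2 + 1, so 335^111 ≡ 327·150·78·294·193·335 ≡ 223 (mod 389)
164·223 = 36572 ≡ 6 (mod 389)
6 ≡ 6 (mod 389); signature holds.

genuine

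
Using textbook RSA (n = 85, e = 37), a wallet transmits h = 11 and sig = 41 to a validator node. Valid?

yes

sig^37 mod 85 = 11
Since 11 equals the digest 11, verification succeeds.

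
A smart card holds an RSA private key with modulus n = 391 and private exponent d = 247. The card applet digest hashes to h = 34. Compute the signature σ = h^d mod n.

h^2 ≡ 34^2 = 1156 ≡ 374
h^4 ≡ 374^2 = 139876 ≡ 289
h^8 ≡ 289^2 = 83521 ≡ 238
h^16 ≡ 238^2 = 56644 ≡ 340
h^32 ≡ 340^2 = 115600 ≡ 255
h^64 ≡ 255^2 = 65025 ≡ 119
h^128 ≡ 119^2 = 14161 ≡ 85
247 = 128 + 64 + 32 + 16 + 4 + 2 + 1, so h^247 ≡ 85·119·255·340·289·374·34 ≡ 51 (mod 391)

51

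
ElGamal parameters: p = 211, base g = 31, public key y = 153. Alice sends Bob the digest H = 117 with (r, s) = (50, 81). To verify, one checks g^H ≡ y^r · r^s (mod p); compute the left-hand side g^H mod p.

31^2 = 961 ≡ 117
31^4 ≡ 117^2 = 13689 ≡ 185
31^8 ≡ 185^2 = 34225 ≡ 43
31^16 ≡ 43^2 = 1849 ≡ 161
31^32 ≡ 161^2 = 25921 ≡ 179
31^64 ≡ 179^2 = 32041 ≡ 180
117 = 64 + 32 + 16 + 4 + 1, so 31^117 ≡ 180·179·161·185·31 ≡ 63 (mod 211)

63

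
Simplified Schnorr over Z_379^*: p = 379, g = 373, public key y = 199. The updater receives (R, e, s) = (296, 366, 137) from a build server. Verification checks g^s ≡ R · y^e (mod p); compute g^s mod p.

315

373^2 = 139129 ≡ 36
373^4 ≡ 36^2 = 1296 ≡ 159
373^8 ≡ 159^2 = 25281 ≡ 267
373^16 ≡ 267^2 = 71289 ≡ 37
373^32 ≡ 37^2 = 1369 ≡ 232
373^64 ≡ 232^2 = 53824 ≡ 6
373^128 ≡ 6^2 = 36
137 = 128 + 8 + 1, so 373^137 ≡ 36·267·373 ≡ 315 (mod 379)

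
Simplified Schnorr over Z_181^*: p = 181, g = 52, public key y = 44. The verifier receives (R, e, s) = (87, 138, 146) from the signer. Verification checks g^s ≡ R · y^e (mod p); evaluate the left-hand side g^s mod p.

52^2 = 2704 ≡ 170
52^4 ≡ 170^2 = 28900 ≡ 121
52^8 ≡ 121^2 = 14641 ≡ 161
52^16 ≡ 161^2 = 25921 ≡ 38
52^32 ≡ 38^2 = 1444 ≡ 177
52^64 ≡ 177^2 = 31329 ≡ 16
52^128 ≡ 16^2 = 256 ≡ 75
146 = 128 + 16 + 2, so 52^146 ≡ 75·38·170 ≡ 144 (mod 181)

144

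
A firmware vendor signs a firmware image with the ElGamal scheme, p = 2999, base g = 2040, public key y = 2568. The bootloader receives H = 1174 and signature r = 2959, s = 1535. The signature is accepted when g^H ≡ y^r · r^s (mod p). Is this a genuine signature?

genuine

Left side g^H mod p:
2040^2 = 4161600 ≡ 1987
2040^4 ≡ 1987^2 = 3948169 ≡ 1485
2040^8 ≡ 1485^2 = 2205225 ≡ 960
2040^16 ≡ 960^2 = 921600 ≡ 907
2040^32 ≡ 907^2 = 822649 ≡ 923
2040^64 ≡ 923^2 = 851929 ≡ 213
2040^128 ≡ 213^2 = 45369 ≡ 384
2040^256 ≡ 384^2 = 147456 ≡ 505
2040^512 ≡ 505^2 = 255025 ≡ 110
2040^1024 ≡ 110^2 = 12100 ≡ 104
1174 = 1024 + 128 + 16 + 4 + 2, so 2040^1174 ≡ 104·384·907·1485·1987 ≡ 2366 (mod 2999)
Right side y^r · r^s mod p:
2568^2 = 6594624 ≡ 2822
2568^4 ≡ 2822^2 = 7963684 ≡ 1339
2568^8 ≡ 1339^2 = 1792921 ≡ 2518
2568^16 ≡ 2518^2 = 6340324 ≡ 438
2568^32 ≡ 438^2 = 191844 ≡ 2907
2568^64 ≡ 2907^2 = 8450649 ≡ 2466
2568^128 ≡ 2466^2 = 6081156 ≡ 2183
2568^256 ≡ 2183^2 = 4765489 ≡ 78
2568^512 ≡ 78^2 = 6084 ≡ 86
2568^1024 ≡ 86^2 = 7396 ≡ 1398
2568^2048 ≡ 1398^2 = 1954404 ≡ 2055
2959 = 2048 + 512 + 256 + 128 + 8 + 4 + 2 + 1, so 2568^2959 ≡ 2055·86·78·2183·2518·1339·2822·2568 ≡ 1899 (mod 2999)
2959^2 = 8755681 ≡ 1600
2959^4 ≡ 1600^2 = 2560000 ≡ 1853
2959^8 ≡ 1853^2 = 3433609 ≡ 2753
2959^16 ≡ 2753^2 = 7579009 ≡ 536
2959^32 ≡ 536^2 = 287296 ≡ 2391
2959^64 ≡ 2391^2 = 5716881 ≡ 787
2959^128 ≡ 787^2 = 619369 ≡ 1575
2959^256 ≡ 1575^2 = 2480625 ≡ 452
2959^512 ≡ 452^2 = 204304 ≡ 372
2959^1024 ≡ 372^2 = 138384 ≡ 430
1535 = 1024 + 256 + 128 + 64 + 32 + 16 + 8 + 4 + 2 + 1, so 2959^1535 ≡ 430·452·1575·787·2391·536·2753·1853·1600·2959 ≡ 1999 (mod 2999)
1899·1999 = 3796101 ≡ 2366 (mod 2999)
2366 ≡ 2366 (mod 2999), so the signature is genuine.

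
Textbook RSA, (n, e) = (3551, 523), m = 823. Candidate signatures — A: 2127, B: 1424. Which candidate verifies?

B

Candidate A: Squares mod 3551: 2127^1≡2127, 2127^2≡155, 2127^4≡2719, 2127^8≡3330, 2127^16≡2678, 2127^32≡2215, 2127^64≡2294, 2127^128≡3405, 2127^256≡10, 2127^512≡100; 523 = 512 + 8 + 2 + 1, so 2127^523 ≡ 100·3330·155·2127 ≡ 2728 (mod 3551)
Candidate B: Squares mod 3551: 1424^1≡1424, 1424^2≡155, 1424^4≡2719, 1424^8≡3330, 1424^16≡2678, 1424^32≡2215, 1424^64≡2294, 1424^128≡3405, 1424^256≡10, 1424^512≡100; 523 = 512 + 8 + 2 + 1, so 1424^523 ≡ 100·3330·155·1424 ≡ 823 (mod 3551)
  → matches m = 823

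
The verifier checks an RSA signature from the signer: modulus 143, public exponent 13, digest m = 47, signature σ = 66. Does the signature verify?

does not verify

σ^2 ≡ 66^2 = 4356 ≡ 66
σ^4 ≡ 66^2 = 4356 ≡ 66
σ^8 ≡ 66^2 = 4356 ≡ 66
13 = 8 + 4 + 1, so σ^13 ≡ 66·66·66 ≡ 66 (mod 143)
The recovered value 66 does not match the digest 47.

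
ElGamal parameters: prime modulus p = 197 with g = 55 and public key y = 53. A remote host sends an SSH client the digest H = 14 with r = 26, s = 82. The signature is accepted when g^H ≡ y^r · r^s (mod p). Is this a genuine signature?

Left side g^H mod p:
55^2 = 3025 ≡ 70
55^4 ≡ 70^2 = 4900 ≡ 172
55^8 ≡ 172^2 = 29584 ≡ 34
14 = 8 + 4 + 2, so 55^14 ≡ 34·172·70 ≡ 191 (mod 197)
Right side y^r · r^s mod p:
53^2 = 2809 ≡ 51
53^4 ≡ 51^2 = 2601 ≡ 40
53^8 ≡ 40^2 = 1600 ≡ 24
53^16 ≡ 24^2 = 576 ≡ 182
26 = 16 + 8 + 2, so 53^26 ≡ 182·24·51 ≡ 158 (mod 197)
26^2 = 676 ≡ 85
26^4 ≡ 85^2 = 7225 ≡ 133
26^8 ≡ 133^2 = 17689 ≡ 156
26^16 ≡ 156^2 = 24336 ≡ 105
26^32 ≡ 105^2 = 11025 ≡ 190
26^64 ≡ 190^2 = 36100 ≡ 49
82 = 64 + 16 + 2, so 26^82 ≡ 49·105·85 ≡ 182 (mod 197)
158·182 = 28756 ≡ 191 (mod 197)
191 ≡ 191 (mod 197), so the signature is genuine.

genuine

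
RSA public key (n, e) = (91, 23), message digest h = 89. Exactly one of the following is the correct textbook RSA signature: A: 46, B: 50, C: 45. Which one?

C

Candidate A: Squares mod 91: 46^1≡46, 46^2≡23, 46^4≡74, 46^8≡16, 46^16≡74; 23 = 16 + 4 + 2 + 1, so 46^23 ≡ 74·74·23·46 ≡ 2 (mod 91)
Candidate B: Squares mod 91: 50^1≡50, 50^2≡43, 50^4≡29, 50^8≡22, 50^16≡29; 23 = 16 + 4 + 2 + 1, so 50^23 ≡ 29·29·43·50 ≡ 71 (mod 91)
Candidate C: Squares mod 91: 45^1≡45, 45^2≡23, 45^4≡74, 45^8≡16, 45^16≡74; 23 = 16 + 4 + 2 + 1, so 45^23 ≡ 74·74·23·45 ≡ 89 (mod 91)
  → matches h = 89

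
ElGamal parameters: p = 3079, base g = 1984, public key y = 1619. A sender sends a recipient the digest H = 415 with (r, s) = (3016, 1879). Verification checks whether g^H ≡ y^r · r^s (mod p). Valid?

yes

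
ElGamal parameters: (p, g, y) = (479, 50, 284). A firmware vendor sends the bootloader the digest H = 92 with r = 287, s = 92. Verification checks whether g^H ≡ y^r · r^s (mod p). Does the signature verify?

Left side g^H mod p:
50^2 = 2500 ≡ 105
50^4 ≡ 105^2 = 11025 ≡ 8
50^8 ≡ 8^2 = 64
50^16 ≡ 64^2 = 4096 ≡ 264
50^32 ≡ 264^2 = 69696 ≡ 241
50^64 ≡ 241^2 = 58081 ≡ 122
92 = 64 + 16 + 8 + 4, so 50^92 ≡ 122·264·64·8 ≡ 442 (mod 479)
Right side y^r · r^s mod p:
284^2 = 80656 ≡ 184
284^4 ≡ 184^2 = 33856 ≡ 326
284^8 ≡ 326^2 = 106276 ≡ 417
284^16 ≡ 417^2 = 173889 ≡ 12
284^32 ≡ 12^2 = 144
284^64 ≡ 144^2 = 20736 ≡ 139
284^128 ≡ 139^2 = 19321 ≡ 161
284^256 ≡ 161^2 = 25921 ≡ 55
287 = 256 + 16 + 8 + 4 + 2 + 1, so 284^287 ≡ 55·12·417·326·184·284 ≡ 291 (mod 479)
287^2 = 82369 ≡ 460
287^4 ≡ 460^2 = 211600 ≡ 361
287^8 ≡ 361^2 = 130321 ≡ 33
287^16 ≡ 33^2 = 1089 ≡ 131
287^32 ≡ 131^2 = 17161 ≡ 396
287^64 ≡ 396^2 = 156816 ≡ 183
92 = 64 + 16 + 8 + 4, so 287^92 ≡ 183·131·33·361 ≡ 11 (mod 479)
291·11 = 3201 ≡ 327 (mod 479)
442 ≠ 327, so verification fails.

does not verify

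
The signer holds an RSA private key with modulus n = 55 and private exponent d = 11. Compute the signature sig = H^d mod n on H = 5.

5

Squares mod 55: H^1≡5, H^2≡25, H^4≡20, H^8≡15
11 = 8 + 2 + 1, so H^11 ≡ 15·25·5 ≡ 5 (mod 55)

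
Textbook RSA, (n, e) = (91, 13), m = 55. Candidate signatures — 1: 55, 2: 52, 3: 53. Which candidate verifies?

1

Candidate 1: Squares mod 91: 55^1≡55, 55^2≡22, 55^4≡29, 55^8≡22; 13 = 8 + 4 + 1, so 55^13 ≡ 22·29·55 ≡ 55 (mod 91)
  → matches m = 55
Candidate 2: Squares mod 91: 52^1≡52, 52^2≡65, 52^4≡39, 52^8≡65; 13 = 8 + 4 + 1, so 52^13 ≡ 65·39·52 ≡ 52 (mod 91)
Candidate 3: Squares mod 91: 53^1≡53, 53^2≡79, 53^4≡53, 53^8≡79; 13 = 8 + 4 + 1, so 53^13 ≡ 79·53·53 ≡ 53 (mod 91)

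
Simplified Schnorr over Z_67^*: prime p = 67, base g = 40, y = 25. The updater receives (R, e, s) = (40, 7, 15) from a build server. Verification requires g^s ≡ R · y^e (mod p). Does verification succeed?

g^s mod p:
40^2 = 1600 ≡ 59
40^4 ≡ 59^2 = 3481 ≡ 64
40^8 ≡ 64^2 = 4096 ≡ 9
15 = 8 + 4 + 2 + 1, so 40^15 ≡ 9·64·59·40 ≡ 64 (mod 67)
R · y^e mod p:
25^2 = 625 ≡ 22
25^4 ≡ 22^2 = 484 ≡ 15
7 = 4 + 2 + 1, so 25^7 ≡ 15·22·25 ≡ 9 (mod 67)
40·9 = 360 ≡ 25 (mod 67)
64 ≠ 25; the check fails.

fails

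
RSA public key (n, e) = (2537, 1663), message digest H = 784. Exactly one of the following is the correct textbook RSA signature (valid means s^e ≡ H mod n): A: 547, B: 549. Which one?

A

Candidate A: Squares mod 2537: 547^1≡547, 547^2≡2380, 547^4≡1816, 547^8≡2293, 547^16≡1185, 547^32≡1264, 547^64≡1923, 547^128≡1520, 547^256≡1730, 547^512≡1777, 547^1024≡1701; 1663 = 1024 + 512 + 64 + 32 + 16 + 8 + 4 + 2 + 1, so 547^1663 ≡ 1701·1777·1923·1264·1185·2293·1816·2380·547 ≡ 784 (mod 2537)
  → matches H = 784
Candidate B: Squares mod 2537: 549^1≡549, 549^2≡2035, 549^4≡841, 549^8≡1995, 549^16≡2009, 549^32≡2251, 549^64≡612, 549^128≡1605, 549^256≡970, 549^512≡2210, 549^1024≡375; 1663 = 1024 + 512 + 64 + 32 + 16 + 8 + 4 + 2 + 1, so 549^1663 ≡ 375·2210·612·2251·2009·1995·841·2035·549 ≡ 2384 (mod 2537)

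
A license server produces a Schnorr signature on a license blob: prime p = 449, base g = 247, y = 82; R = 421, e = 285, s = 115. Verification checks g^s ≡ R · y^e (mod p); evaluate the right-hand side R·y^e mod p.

334

82^2 = 6724 ≡ 438
82^4 ≡ 438^2 = 191844 ≡ 121
82^8 ≡ 121^2 = 14641 ≡ 273
82^16 ≡ 273^2 = 74529 ≡ 444
82^32 ≡ 444^2 = 197136 ≡ 25
82^64 ≡ 25^2 = 625 ≡ 176
82^128 ≡ 176^2 = 30976 ≡ 444
82^256 ≡ 444^2 = 197136 ≡ 25
285 = 256 + 16 + 8 + 4 + 1, so 82^285 ≡ 25·444·273·121·82 ≡ 405 (mod 449)
R · y^e ≡ 421·405 = 170505 ≡ 334 (mod 449)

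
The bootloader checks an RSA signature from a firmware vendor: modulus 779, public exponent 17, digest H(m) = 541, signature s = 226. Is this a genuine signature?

s^2 ≡ 226^2 = 51076 ≡ 441
s^4 ≡ 441^2 = 194481 ≡ 510
s^8 ≡ 510^2 = 260100 ≡ 693
s^16 ≡ 693^2 = 480249 ≡ 385
17 = 16 + 1, so s^17 ≡ 385·226 ≡ 541 (mod 779)
s^17 mod 779 = 541 matches H(m).

genuine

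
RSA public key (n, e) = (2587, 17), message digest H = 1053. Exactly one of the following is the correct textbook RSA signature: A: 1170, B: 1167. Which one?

A

Candidate A: 1170^2 = 1368900 ≡ 377; 1170^4 ≡ 377^2 = 142129 ≡ 2431; 1170^8 ≡ 2431^2 = 5909761 ≡ 1053; 1170^16 ≡ 1053^2 = 1108809 ≡ 1573; 17 = 16 + 1, so 1170^17 ≡ 1573·1170 ≡ 1053 (mod 2587)
  → matches H = 1053
Candidate B: 1167^2 = 1361889 ≡ 1127; 1167^4 ≡ 1127^2 = 1270129 ≡ 2499; 1167^8 ≡ 2499^2 = 6245001 ≡ 2570; 1167^16 ≡ 2570^2 = 6604900 ≡ 289; 17 = 16 + 1, so 1167^17 ≡ 289·1167 ≡ 953 (mod 2587)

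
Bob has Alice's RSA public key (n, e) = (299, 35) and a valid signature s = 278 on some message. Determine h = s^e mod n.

s^2 ≡ 278^2 = 77284 ≡ 142
s^4 ≡ 142^2 = 20164 ≡ 131
s^8 ≡ 131^2 = 17161 ≡ 118
s^16 ≡ 118^2 = 13924 ≡ 170
s^32 ≡ 170^2 = 28900 ≡ 196
35 = 32 + 2 + 1, so s^35 ≡ 196·142·278 ≡ 73 (mod 299)

73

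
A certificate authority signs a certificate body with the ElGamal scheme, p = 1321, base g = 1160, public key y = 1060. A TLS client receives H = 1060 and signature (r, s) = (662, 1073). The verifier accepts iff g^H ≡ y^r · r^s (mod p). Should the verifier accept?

Left side g^H mod p:
Squares mod 1321: 1160^1≡1160, 1160^2≡822, 1160^4≡653, 1160^8≡1047, 1160^16≡1100, 1160^32≡1285, 1160^64≡1296, 1160^128≡625, 1160^256≡930, 1160^512≡966, 1160^1024≡530
1060 = 1024 + 32 + 4, so 1160^1060 ≡ 530·1285·653 ≡ 432 (mod 1321)
Right side y^r · r^s mod p:
Squares mod 1321: 1060^1≡1060, 1060^2≡750, 1060^4≡1075, 1060^8≡1071, 1060^16≡413, 1060^32≡160, 1060^64≡501, 1060^128≡11, 1060^256≡121, 1060^512≡110
662 = 512 + 128 + 16 + 4 + 2, so 1060^662 ≡ 110·11·413·1075·750 ≡ 750 (mod 1321)
Squares mod 1321: 662^1≡662, 662^2≡993, 662^4≡583, 662^8≡392, 662^16≡428, 662^32≡886, 662^64≡322, 662^128≡646, 662^256≡1201, 662^512≡1190, 662^1024≡1309
1073 = 1024 + 32 + 16 + 1, so 662^1073 ≡ 1309·886·428·662 ≡ 1184 (mod 1321)
750·1184 = 888000 ≡ 288 (mod 1321)
432 ≠ 288, so verification fails.

reject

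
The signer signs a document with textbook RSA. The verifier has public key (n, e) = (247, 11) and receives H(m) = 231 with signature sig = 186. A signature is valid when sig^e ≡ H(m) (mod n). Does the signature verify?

sig^2 ≡ 186^2 = 34596 ≡ 16
sig^4 ≡ 16^2 = 256 ≡ 9
sig^8 ≡ 9^2 = 81
11 = 8 + 2 + 1, so sig^11 ≡ 81·16·186 ≡ 231 (mod 247)
sig^11 mod 247 = 231 matches H(m).

verifies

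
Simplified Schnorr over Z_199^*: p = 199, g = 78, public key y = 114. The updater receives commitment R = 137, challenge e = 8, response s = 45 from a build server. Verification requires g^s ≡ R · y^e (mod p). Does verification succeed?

g^s mod p:
Squares mod 199: 78^1≡78, 78^2≡114, 78^4≡61, 78^8≡139, 78^16≡18, 78^32≡125
45 = 32 + 8 + 4 + 1, so 78^45 ≡ 125·139·61·78 ≡ 78 (mod 199)
R · y^e mod p:
Squares mod 199: 114^1≡114, 114^2≡61, 114^4≡139, 114^8≡18
114^8 ≡ 18 (mod 199)
137·18 = 2466 ≡ 78 (mod 199)
78 ≡ 78 (mod 199); signature holds.

passes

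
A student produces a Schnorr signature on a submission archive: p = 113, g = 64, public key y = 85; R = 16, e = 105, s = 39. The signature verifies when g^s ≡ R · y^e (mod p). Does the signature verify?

does not verify

g^s mod p:
Squares mod 113: 64^1≡64, 64^2≡28, 64^4≡106, 64^8≡49, 64^16≡28, 64^32≡106
39 = 32 + 4 + 2 + 1, so 64^39 ≡ 106·106·28·64 ≡ 7 (mod 113)
R · y^e mod p:
Squares mod 113: 85^1≡85, 85^2≡106, 85^4≡49, 85^8≡28, 85^16≡106, 85^32≡49, 85^64≡28
105 = 64 + 32 + 8 + 1, so 85^105 ≡ 28·49·28·85 ≡ 112 (mod 113)
16·112 = 1792 ≡ 97 (mod 113)
7 ≠ 97; the check fails.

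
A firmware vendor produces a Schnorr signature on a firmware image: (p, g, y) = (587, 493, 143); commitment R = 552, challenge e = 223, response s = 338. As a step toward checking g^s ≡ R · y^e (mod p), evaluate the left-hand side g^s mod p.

493^2 = 243049 ≡ 31
493^4 ≡ 31^2 = 961 ≡ 374
493^8 ≡ 374^2 = 139876 ≡ 170
493^16 ≡ 170^2 = 28900 ≡ 137
493^32 ≡ 137^2 = 18769 ≡ 572
493^64 ≡ 572^2 = 327184 ≡ 225
493^128 ≡ 225^2 = 50625 ≡ 143
493^256 ≡ 143^2 = 20449 ≡ 491
338 = 256 + 64 + 16 + 2, so 493^338 ≡ 491·225·137·31 ≡ 573 (mod 587)

573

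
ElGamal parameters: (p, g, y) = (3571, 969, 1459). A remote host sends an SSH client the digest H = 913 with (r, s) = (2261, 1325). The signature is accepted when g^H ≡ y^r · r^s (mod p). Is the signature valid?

invalid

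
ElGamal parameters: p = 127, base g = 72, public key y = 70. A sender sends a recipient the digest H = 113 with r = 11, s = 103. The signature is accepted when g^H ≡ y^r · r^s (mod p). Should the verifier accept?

accept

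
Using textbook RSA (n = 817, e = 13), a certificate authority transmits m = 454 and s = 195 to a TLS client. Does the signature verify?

s^2 ≡ 195^2 = 38025 ≡ 443
s^4 ≡ 443^2 = 196249 ≡ 169
s^8 ≡ 169^2 = 28561 ≡ 783
13 = 8 + 4 + 1, so s^13 ≡ 783·169·195 ≡ 454 (mod 817)
454 = m, so the signature checks out.

verifies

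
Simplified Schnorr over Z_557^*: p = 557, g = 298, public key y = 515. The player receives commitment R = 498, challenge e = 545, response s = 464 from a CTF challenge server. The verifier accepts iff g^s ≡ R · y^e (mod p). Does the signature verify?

verifies

g^s mod p:
298^2 = 88804 ≡ 241
298^4 ≡ 241^2 = 58081 ≡ 153
298^8 ≡ 153^2 = 23409 ≡ 15
298^16 ≡ 15^2 = 225
298^32 ≡ 225^2 = 50625 ≡ 495
298^64 ≡ 495^2 = 245025 ≡ 502
298^128 ≡ 502^2 = 252004 ≡ 240
298^256 ≡ 240^2 = 57600 ≡ 229
464 = 256 + 128 + 64 + 16, so 298^464 ≡ 229·240·502·225 ≡ 420 (mod 557)
R · y^e mod p:
515^2 = 265225 ≡ 93
515^4 ≡ 93^2 = 8649 ≡ 294
515^8 ≡ 294^2 = 86436 ≡ 101
515^16 ≡ 101^2 = 10201 ≡ 175
515^32 ≡ 175^2 = 30625 ≡ 547
515^64 ≡ 547^2 = 299209 ≡ 100
515^128 ≡ 100^2 = 10000 ≡ 531
515^256 ≡ 531^2 = 281961 ≡ 119
515^512 ≡ 119^2 = 14161 ≡ 236
545 = 512 + 32 + 1, so 515^545 ≡ 236·547·515 ≡ 531 (mod 557)
498·531 = 264438 ≡ 420 (mod 557)
420 ≡ 420 (mod 557); signature holds.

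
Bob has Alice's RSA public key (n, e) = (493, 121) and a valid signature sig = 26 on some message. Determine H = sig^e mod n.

sig^2 ≡ 26^2 = 676 ≡ 183
sig^4 ≡ 183^2 = 33489 ≡ 458
sig^8 ≡ 458^2 = 209764 ≡ 239
sig^16 ≡ 239^2 = 57121 ≡ 426
sig^32 ≡ 426^2 = 181476 ≡ 52
sig^64 ≡ 52^2 = 2704 ≡ 239
121 = 64 + 32 + 16 + 8 + 1, so sig^121 ≡ 239·52·426·239·26 ≡ 298 (mod 493)

298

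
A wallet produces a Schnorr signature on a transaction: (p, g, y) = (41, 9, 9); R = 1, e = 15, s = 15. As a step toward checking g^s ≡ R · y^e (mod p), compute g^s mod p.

32

Squares mod 41: 9^1≡9, 9^2≡40, 9^4≡1, 9^8≡1
15 = 8 + 4 + 2 + 1, so 9^15 ≡ 1·1·40·9 ≡ 32 (mod 41)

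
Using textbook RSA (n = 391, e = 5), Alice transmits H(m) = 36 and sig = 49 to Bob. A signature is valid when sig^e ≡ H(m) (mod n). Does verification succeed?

sig^2 ≡ 49^2 = 2401 ≡ 55
sig^4 ≡ 55^2 = 3025 ≡ 288
5 = 4 + 1, so sig^5 ≡ 288·49 ≡ 36 (mod 391)
36 = H(m), so the signature checks out.

passes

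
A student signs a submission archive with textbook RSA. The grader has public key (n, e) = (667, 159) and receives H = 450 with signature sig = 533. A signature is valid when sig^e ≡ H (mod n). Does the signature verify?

does not verify

Squares mod 667: sig^1≡533, sig^2≡614, sig^4≡141, sig^8≡538, sig^16≡633, sig^32≡489, sig^64≡335, sig^128≡169
159 = 128 + 16 + 8 + 4 + 2 + 1, so sig^159 ≡ 169·633·538·141·614·533 ≡ 334 (mod 667)
sig^159 mod 667 = 334, but H = 450.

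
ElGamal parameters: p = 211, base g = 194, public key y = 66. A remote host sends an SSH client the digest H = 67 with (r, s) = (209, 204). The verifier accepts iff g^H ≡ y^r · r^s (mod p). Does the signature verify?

verifies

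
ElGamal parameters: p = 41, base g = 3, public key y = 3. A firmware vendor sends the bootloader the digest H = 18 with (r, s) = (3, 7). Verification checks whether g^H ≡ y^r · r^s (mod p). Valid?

Left side g^H mod p:
3^2 = 9
3^4 ≡ 9^2 = 81 ≡ 40
3^8 ≡ 40^2 = 1600 ≡ 1
3^16 ≡ 1^2 = 1
18 = 16 + 2, so 3^18 ≡ 1·9 ≡ 9 (mod 41)
Right side y^r · r^s mod p:
3^2 = 9
3 = 2 + 1, so 3^3 ≡ 9·3 ≡ 27 (mod 41)
3^2 = 9
3^4 ≡ 9^2 = 81 ≡ 40
7 = 4 + 2 + 1, so 3^7 ≡ 40·9·3 ≡ 14 (mod 41)
27·14 = 378 ≡ 9 (mod 41)
9 ≡ 9 (mod 41), so the signature is genuine.

yes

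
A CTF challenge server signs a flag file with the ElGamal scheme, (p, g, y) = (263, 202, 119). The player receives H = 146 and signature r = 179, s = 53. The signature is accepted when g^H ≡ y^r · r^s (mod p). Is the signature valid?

Left side g^H mod p:
Squares mod 263: 202^1≡202, 202^2≡39, 202^4≡206, 202^8≡93, 202^16≡233, 202^32≡111, 202^64≡223, 202^128≡22
146 = 128 + 16 + 2, so 202^146 ≡ 22·233·39 ≡ 34 (mod 263)
Right side y^r · r^s mod p:
Squares mod 263: 119^1≡119, 119^2≡222, 119^4≡103, 119^8≡89, 119^16≡31, 119^32≡172, 119^64≡128, 119^128≡78
179 = 128 + 32 + 16 + 2 + 1, so 119^179 ≡ 78·172·31·222·119 ≡ 191 (mod 263)
Squares mod 263: 179^1≡179, 179^2≡218, 179^4≡184, 179^8≡192, 179^16≡44, 179^32≡95
53 = 32 + 16 + 4 + 1, so 179^53 ≡ 95·44·184·179 ≡ 133 (mod 263)
191·133 = 25403 ≡ 155 (mod 263)
34 ≠ 155, so verification fails.

invalid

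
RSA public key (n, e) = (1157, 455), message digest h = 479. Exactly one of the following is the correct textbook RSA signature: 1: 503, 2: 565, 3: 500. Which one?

3

Candidate 1: Squares mod 1157: 503^1≡503, 503^2≡783, 503^4≡1036, 503^8≡757, 503^16≡334, 503^32≡484, 503^64≡542, 503^128≡1043, 503^256≡269; 455 = 256 + 128 + 64 + 4 + 2 + 1, so 503^455 ≡ 269·1043·542·1036·783·503 ≡ 328 (mod 1157)
Candidate 2: Squares mod 1157: 565^1≡565, 565^2≡1050, 565^4≡1036, 565^8≡757, 565^16≡334, 565^32≡484, 565^64≡542, 565^128≡1043, 565^256≡269; 455 = 256 + 128 + 64 + 4 + 2 + 1, so 565^455 ≡ 269·1043·542·1036·1050·565 ≡ 206 (mod 1157)
Candidate 3: Squares mod 1157: 500^1≡500, 500^2≡88, 500^4≡802, 500^8≡1069, 500^16≡802, 500^32≡1069, 500^64≡802, 500^128≡1069, 500^256≡802; 455 = 256 + 128 + 64 + 4 + 2 + 1, so 500^455 ≡ 802·1069·802·802·88·500 ≡ 479 (mod 1157)
  → matches h = 479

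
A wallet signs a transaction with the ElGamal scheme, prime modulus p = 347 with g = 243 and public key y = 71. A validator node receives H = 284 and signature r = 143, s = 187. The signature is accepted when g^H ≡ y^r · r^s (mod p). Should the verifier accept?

reject

Left side g^H mod p:
Squares mod 347: 243^1≡243, 243^2≡59, 243^4≡11, 243^8≡121, 243^16≡67, 243^32≡325, 243^64≡137, 243^128≡31, 243^256≡267
284 = 256 + 16 + 8 + 4, so 243^284 ≡ 267·67·121·11 ≡ 160 (mod 347)
Right side y^r · r^s mod p:
Squares mod 347: 71^1≡71, 71^2≡183, 71^4≡177, 71^8≡99, 71^16≡85, 71^32≡285, 71^64≡27, 71^128≡35
143 = 128 + 8 + 4 + 2 + 1, so 71^143 ≡ 35·99·177·183·71 ≡ 81 (mod 347)
Squares mod 347: 143^1≡143, 143^2≡323, 143^4≡229, 143^8≡44, 143^16≡201, 143^32≡149, 143^64≡340, 143^128≡49
187 = 128 + 32 + 16 + 8 + 2 + 1, so 143^187 ≡ 49·149·201·44·323·143 ≡ 35 (mod 347)
81·35 = 2835 ≡ 59 (mod 347)
160 ≠ 59, so verification fails.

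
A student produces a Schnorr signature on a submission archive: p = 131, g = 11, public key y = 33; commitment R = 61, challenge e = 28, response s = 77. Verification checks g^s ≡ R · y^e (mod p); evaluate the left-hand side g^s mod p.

77

11^2 = 121
11^4 ≡ 121^2 = 14641 ≡ 100
11^8 ≡ 100^2 = 10000 ≡ 44
11^16 ≡ 44^2 = 1936 ≡ 102
11^32 ≡ 102^2 = 10404 ≡ 55
11^64 ≡ 55^2 = 3025 ≡ 12
77 = 64 + 8 + 4 + 1, so 11^77 ≡ 12·44·100·11 ≡ 77 (mod 131)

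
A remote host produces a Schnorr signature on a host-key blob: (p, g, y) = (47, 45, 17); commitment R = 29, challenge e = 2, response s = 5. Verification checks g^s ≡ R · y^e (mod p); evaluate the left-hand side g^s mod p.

15

45^2 = 2025 ≡ 4
45^4 ≡ 4^2 = 16
5 = 4 + 1, so 45^5 ≡ 16·45 ≡ 15 (mod 47)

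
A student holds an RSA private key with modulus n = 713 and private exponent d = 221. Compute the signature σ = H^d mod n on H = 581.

581

H^221 mod 713 = 581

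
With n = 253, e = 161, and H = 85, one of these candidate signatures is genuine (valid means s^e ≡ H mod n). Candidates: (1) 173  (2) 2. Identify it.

1

Candidate 1: 173^2 = 29929 ≡ 75; 173^4 ≡ 75^2 = 5625 ≡ 59; 173^8 ≡ 59^2 = 3481 ≡ 192; 173^16 ≡ 192^2 = 36864 ≡ 179; 173^32 ≡ 179^2 = 32041 ≡ 163; 173^64 ≡ 163^2 = 26569 ≡ 4; 173^128 ≡ 4^2 = 16; 161 = 128 + 32 + 1, so 173^161 ≡ 16·163·173 ≡ 85 (mod 253)
  → matches H = 85
Candidate 2: 2^2 = 4; 2^4 ≡ 4^2 = 16; 2^8 ≡ 16^2 = 256 ≡ 3; 2^16 ≡ 3^2 = 9; 2^32 ≡ 9^2 = 81; 2^64 ≡ 81^2 = 6561 ≡ 236; 2^128 ≡ 236^2 = 55696 ≡ 36; 161 = 128 + 32 + 1, so 2^161 ≡ 36·81·2 ≡ 13 (mod 253)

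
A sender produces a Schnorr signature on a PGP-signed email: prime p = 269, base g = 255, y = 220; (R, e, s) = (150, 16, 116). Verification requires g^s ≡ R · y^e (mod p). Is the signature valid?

invalid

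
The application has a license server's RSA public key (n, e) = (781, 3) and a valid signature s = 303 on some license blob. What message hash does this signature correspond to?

469

Squares mod 781: s^1≡303, s^2≡432
3 = 2 + 1, so s^3 ≡ 432·303 ≡ 469 (mod 781)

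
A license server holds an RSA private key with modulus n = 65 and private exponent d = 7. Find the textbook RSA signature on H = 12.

H^2 ≡ 12^2 = 144 ≡ 14
H^4 ≡ 14^2 = 196 ≡ 1
7 = 4 + 2 + 1, so H^7 ≡ 1·14·12 ≡ 38 (mod 65)

38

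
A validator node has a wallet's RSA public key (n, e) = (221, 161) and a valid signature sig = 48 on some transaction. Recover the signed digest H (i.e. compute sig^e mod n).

133

sig^2 ≡ 48^2 = 2304 ≡ 94
sig^4 ≡ 94^2 = 8836 ≡ 217
sig^8 ≡ 217^2 = 47089 ≡ 16
sig^16 ≡ 16^2 = 256 ≡ 35
sig^32 ≡ 35^2 = 1225 ≡ 120
sig^64 ≡ 120^2 = 14400 ≡ 35
sig^128 ≡ 35^2 = 1225 ≡ 120
161 = 128 + 32 + 1, so sig^161 ≡ 120·120·48 ≡ 133 (mod 221)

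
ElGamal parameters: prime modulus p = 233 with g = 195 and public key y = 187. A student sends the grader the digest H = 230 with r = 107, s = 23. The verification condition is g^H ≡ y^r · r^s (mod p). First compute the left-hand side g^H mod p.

195^2 = 38025 ≡ 46
195^4 ≡ 46^2 = 2116 ≡ 19
195^8 ≡ 19^2 = 361 ≡ 128
195^16 ≡ 128^2 = 16384 ≡ 74
195^32 ≡ 74^2 = 5476 ≡ 117
195^64 ≡ 117^2 = 13689 ≡ 175
195^128 ≡ 175^2 = 30625 ≡ 102
230 = 128 + 64 + 32 + 4 + 2, so 195^230 ≡ 102·175·117·19·46 ≡ 76 (mod 233)

76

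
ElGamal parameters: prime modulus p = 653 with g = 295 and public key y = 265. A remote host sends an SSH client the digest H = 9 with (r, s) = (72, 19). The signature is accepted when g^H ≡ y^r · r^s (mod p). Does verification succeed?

Left side g^H mod p:
Squares mod 653: 295^1≡295, 295^2≡176, 295^4≡285, 295^8≡253
9 = 8 + 1, so 295^9 ≡ 253·295 ≡ 193 (mod 653)
Right side y^r · r^s mod p:
Squares mod 653: 265^1≡265, 265^2≡354, 265^4≡593, 265^8≡335, 265^16≡562, 265^32≡445, 265^64≡166
72 = 64 + 8, so 265^72 ≡ 166·335 ≡ 105 (mod 653)
Squares mod 653: 72^1≡72, 72^2≡613, 72^4≡294, 72^8≡240, 72^16≡136
19 = 16 + 2 + 1, so 72^19 ≡ 136·613·72 ≡ 120 (mod 653)
105·120 = 12600 ≡ 193 (mod 653)
193 ≡ 193 (mod 653), so the signature is genuine.

passes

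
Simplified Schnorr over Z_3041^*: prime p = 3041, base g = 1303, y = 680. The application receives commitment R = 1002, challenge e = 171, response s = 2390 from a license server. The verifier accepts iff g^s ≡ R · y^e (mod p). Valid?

g^s mod p:
Squares mod 3041: 1303^1≡1303, 1303^2≡931, 1303^4≡76, 1303^8≡2735, 1303^16≡2406, 1303^32≡1813, 1303^64≡2689, 1303^128≡2264, 1303^256≡1611, 1303^512≡1348, 1303^1024≡1627, 1303^2048≡1459
2390 = 2048 + 256 + 64 + 16 + 4 + 2, so 1303^2390 ≡ 1459·1611·2689·2406·76·931 ≡ 3007 (mod 3041)
R · y^e mod p:
Squares mod 3041: 680^1≡680, 680^2≡168, 680^4≡855, 680^8≡1185, 680^16≡2324, 680^32≡160, 680^64≡1272, 680^128≡172
171 = 128 + 32 + 8 + 2 + 1, so 680^171 ≡ 172·160·1185·168·680 ≡ 2343 (mod 3041)
1002·2343 = 2347686 ≡ 34 (mod 3041)
3007 ≠ 34; the check fails.

no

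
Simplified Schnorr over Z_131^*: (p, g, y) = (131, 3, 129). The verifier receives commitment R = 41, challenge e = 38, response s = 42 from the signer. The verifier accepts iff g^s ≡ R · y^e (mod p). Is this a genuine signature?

g^s mod p:
3^2 = 9
3^4 ≡ 9^2 = 81
3^8 ≡ 81^2 = 6561 ≡ 11
3^16 ≡ 11^2 = 121
3^32 ≡ 121^2 = 14641 ≡ 100
42 = 32 + 8 + 2, so 3^42 ≡ 100·11·9 ≡ 75 (mod 131)
R · y^e mod p:
129^2 = 16641 ≡ 4
129^4 ≡ 4^2 = 16
129^8 ≡ 16^2 = 256 ≡ 125
129^16 ≡ 125^2 = 15625 ≡ 36
129^32 ≡ 36^2 = 1296 ≡ 117
38 = 32 + 4 + 2, so 129^38 ≡ 117·16·4 ≡ 21 (mod 131)
41·21 = 861 ≡ 75 (mod 131)
75 ≡ 75 (mod 131); signature holds.

genuine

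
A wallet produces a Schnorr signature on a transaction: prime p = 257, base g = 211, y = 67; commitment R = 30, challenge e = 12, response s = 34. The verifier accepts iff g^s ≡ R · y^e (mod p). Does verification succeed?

g^s mod p:
211^2 = 44521 ≡ 60
211^4 ≡ 60^2 = 3600 ≡ 2
211^8 ≡ 2^2 = 4
211^16 ≡ 4^2 = 16
211^32 ≡ 16^2 = 256
34 = 32 + 2, so 211^34 ≡ 256·60 ≡ 197 (mod 257)
R · y^e mod p:
67^2 = 4489 ≡ 120
67^4 ≡ 120^2 = 14400 ≡ 8
67^8 ≡ 8^2 = 64
12 = 8 + 4, so 67^12 ≡ 64·8 ≡ 255 (mod 257)
30·255 = 7650 ≡ 197 (mod 257)
197 ≡ 197 (mod 257); signature holds.

passes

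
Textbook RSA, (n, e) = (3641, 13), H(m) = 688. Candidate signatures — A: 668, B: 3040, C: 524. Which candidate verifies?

A

Candidate A: Squares mod 3641: 668^1≡668, 668^2≡2022, 668^4≡3282, 668^8≡1446; 13 = 8 + 4 + 1, so 668^13 ≡ 1446·3282·668 ≡ 688 (mod 3641)
  → matches H(m) = 688
Candidate B: Squares mod 3641: 3040^1≡3040, 3040^2≡742, 3040^4≡773, 3040^8≡405; 13 = 8 + 4 + 1, so 3040^13 ≡ 405·773·3040 ≡ 251 (mod 3641)
Candidate C: Squares mod 3641: 524^1≡524, 524^2≡1501, 524^4≡2863, 524^8≡878; 13 = 8 + 4 + 1, so 524^13 ≡ 878·2863·524 ≡ 3412 (mod 3641)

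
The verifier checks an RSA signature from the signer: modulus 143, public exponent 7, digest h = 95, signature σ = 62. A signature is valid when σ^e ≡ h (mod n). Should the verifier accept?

reject

Squares mod 143: σ^1≡62, σ^2≡126, σ^4≡3
7 = 4 + 2 + 1, so σ^7 ≡ 3·126·62 ≡ 127 (mod 143)
127 ≠ 95, so verification fails.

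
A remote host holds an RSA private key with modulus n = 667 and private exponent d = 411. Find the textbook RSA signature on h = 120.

502

Squares mod 667: h^1≡120, h^2≡393, h^4≡372, h^8≡315, h^16≡509, h^32≡285, h^64≡518, h^128≡190, h^256≡82
411 = 256 + 128 + 16 + 8 + 2 + 1, so h^411 ≡ 82·190·509·315·393·120 ≡ 502 (mod 667)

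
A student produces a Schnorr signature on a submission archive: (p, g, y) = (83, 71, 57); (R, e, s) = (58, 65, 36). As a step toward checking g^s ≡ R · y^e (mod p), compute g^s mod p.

71^2 = 5041 ≡ 61
71^4 ≡ 61^2 = 3721 ≡ 69
71^8 ≡ 69^2 = 4761 ≡ 30
71^16 ≡ 30^2 = 900 ≡ 70
71^32 ≡ 70^2 = 4900 ≡ 3
36 = 32 + 4, so 71^36 ≡ 3·69 ≡ 41 (mod 83)

41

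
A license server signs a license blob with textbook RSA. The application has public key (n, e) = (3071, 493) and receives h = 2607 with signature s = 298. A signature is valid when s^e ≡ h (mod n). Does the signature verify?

s^2 ≡ 298^2 = 88804 ≡ 2816
s^4 ≡ 2816^2 = 7929856 ≡ 534
s^8 ≡ 534^2 = 285156 ≡ 2624
s^16 ≡ 2624^2 = 6885376 ≡ 194
s^32 ≡ 194^2 = 37636 ≡ 784
s^64 ≡ 784^2 = 614656 ≡ 456
s^128 ≡ 456^2 = 207936 ≡ 2179
s^256 ≡ 2179^2 = 4748041 ≡ 275
493 = 256 + 128 + 64 + 32 + 8 + 4 + 1, so s^493 ≡ 275·2179·456·784·2624·534·298 ≡ 464 (mod 3071)
s^493 mod 3071 = 464, but h = 2607.

does not verify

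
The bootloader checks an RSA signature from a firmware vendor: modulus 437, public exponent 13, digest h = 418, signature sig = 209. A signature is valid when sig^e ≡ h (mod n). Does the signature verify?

Squares mod 437: sig^1≡209, sig^2≡418, sig^4≡361, sig^8≡95
13 = 8 + 4 + 1, so sig^13 ≡ 95·361·209 ≡ 418 (mod 437)
sig^13 mod 437 = 418 matches h.

verifies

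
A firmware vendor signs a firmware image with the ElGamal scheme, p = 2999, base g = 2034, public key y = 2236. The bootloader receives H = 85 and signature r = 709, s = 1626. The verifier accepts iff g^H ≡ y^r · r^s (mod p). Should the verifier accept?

Left side g^H mod p:
2034^85 mod 2999 = 142
Right side y^r · r^s mod p:
2236^709 mod 2999 = 248
709^1626 mod 2999 = 1621
248·1621 = 402008 ≡ 142 (mod 2999)
142 ≡ 142 (mod 2999), so the signature is genuine.

accept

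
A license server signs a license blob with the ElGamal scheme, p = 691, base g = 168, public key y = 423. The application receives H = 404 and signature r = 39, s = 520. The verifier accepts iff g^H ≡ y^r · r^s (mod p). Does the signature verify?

verifies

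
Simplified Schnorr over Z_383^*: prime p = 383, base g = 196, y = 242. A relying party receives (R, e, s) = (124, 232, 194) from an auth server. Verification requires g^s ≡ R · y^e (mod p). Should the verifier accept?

accept

g^s mod p:
Squares mod 383: 196^1≡196, 196^2≡116, 196^4≡51, 196^8≡303, 196^16≡272, 196^32≡65, 196^64≡12, 196^128≡144
194 = 128 + 64 + 2, so 196^194 ≡ 144·12·116 ≡ 139 (mod 383)
R · y^e mod p:
Squares mod 383: 242^1≡242, 242^2≡348, 242^4≡76, 242^8≡31, 242^16≡195, 242^32≡108, 242^64≡174, 242^128≡19
232 = 128 + 64 + 32 + 8, so 242^232 ≡ 19·174·108·31 ≡ 171 (mod 383)
124·171 = 21204 ≡ 139 (mod 383)
139 ≡ 139 (mod 383); signature holds.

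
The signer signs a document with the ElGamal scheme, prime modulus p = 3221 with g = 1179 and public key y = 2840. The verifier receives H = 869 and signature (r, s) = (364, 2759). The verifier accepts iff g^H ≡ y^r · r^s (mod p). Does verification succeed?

fails

Left side g^H mod p:
1179^2 = 1390041 ≡ 1790
1179^4 ≡ 1790^2 = 3204100 ≡ 2426
1179^8 ≡ 2426^2 = 5885476 ≡ 709
1179^16 ≡ 709^2 = 502681 ≡ 205
1179^32 ≡ 205^2 = 42025 ≡ 152
1179^64 ≡ 152^2 = 23104 ≡ 557
1179^128 ≡ 557^2 = 310249 ≡ 1033
1179^256 ≡ 1033^2 = 1067089 ≡ 938
1179^512 ≡ 938^2 = 879844 ≡ 511
869 = 512 + 256 + 64 + 32 + 4 + 1, so 1179^869 ≡ 511·938·557·152·2426·1179 ≡ 557 (mod 3221)
Right side y^r · r^s mod p:
2840^2 = 8065600 ≡ 216
2840^4 ≡ 216^2 = 46656 ≡ 1562
2840^8 ≡ 1562^2 = 2439844 ≡ 1547
2840^16 ≡ 1547^2 = 2393209 ≡ 6
2840^32 ≡ 6^2 = 36
2840^64 ≡ 36^2 = 1296
2840^128 ≡ 1296^2 = 1679616 ≡ 1475
2840^256 ≡ 1475^2 = 2175625 ≡ 1450
364 = 256 + 64 + 32 + 8 + 4, so 2840^364 ≡ 1450·1296·36·1547·1562 ≡ 2258 (mod 3221)
364^2 = 132496 ≡ 435
364^4 ≡ 435^2 = 189225 ≡ 2407
364^8 ≡ 2407^2 = 5793649 ≡ 2291
364^16 ≡ 2291^2 = 5248681 ≡ 1672
364^32 ≡ 1672^2 = 2795584 ≡ 2977
364^64 ≡ 2977^2 = 8862529 ≡ 1558
364^128 ≡ 1558^2 = 2427364 ≡ 1951
364^256 ≡ 1951^2 = 3806401 ≡ 2400
364^512 ≡ 2400^2 = 5760000 ≡ 852
364^1024 ≡ 852^2 = 725904 ≡ 1179
364^2048 ≡ 1179^2 = 1390041 ≡ 1790
2759 = 2048 + 512 + 128 + 64 + 4 + 2 + 1, so 364^2759 ≡ 1790·852·1951·1558·2407·435·364 ≡ 1230 (mod 3221)
2258·1230 = 2777340 ≡ 838 (mod 3221)
557 ≠ 838, so verification fails.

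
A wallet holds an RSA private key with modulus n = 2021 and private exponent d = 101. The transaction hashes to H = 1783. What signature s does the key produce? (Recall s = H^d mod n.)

H^2 ≡ 1783^2 = 3179089 ≡ 56
H^4 ≡ 56^2 = 3136 ≡ 1115
H^8 ≡ 1115^2 = 1243225 ≡ 310
H^16 ≡ 310^2 = 96100 ≡ 1113
H^32 ≡ 1113^2 = 1238769 ≡ 1917
H^64 ≡ 1917^2 = 3674889 ≡ 711
101 = 64 + 32 + 4 + 1, so H^101 ≡ 711·1917·1115·1783 ≡ 1749 (mod 2021)

1749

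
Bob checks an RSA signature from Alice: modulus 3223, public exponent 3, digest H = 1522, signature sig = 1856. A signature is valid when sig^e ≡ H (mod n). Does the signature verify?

does not verify

Squares mod 3223: sig^1≡1856, sig^2≡2572
3 = 2 + 1, so sig^3 ≡ 2572·1856 ≡ 369 (mod 3223)
sig^3 mod 3223 = 369, but H = 1522.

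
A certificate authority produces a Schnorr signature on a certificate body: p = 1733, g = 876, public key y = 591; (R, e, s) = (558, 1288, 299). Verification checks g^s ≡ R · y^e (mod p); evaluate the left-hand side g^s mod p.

1091

876^2 = 767376 ≡ 1390
876^4 ≡ 1390^2 = 1932100 ≡ 1538
876^8 ≡ 1538^2 = 2365444 ≡ 1632
876^16 ≡ 1632^2 = 2663424 ≡ 1536
876^32 ≡ 1536^2 = 2359296 ≡ 683
876^64 ≡ 683^2 = 466489 ≡ 312
876^128 ≡ 312^2 = 97344 ≡ 296
876^256 ≡ 296^2 = 87616 ≡ 966
299 = 256 + 32 + 8 + 2 + 1, so 876^299 ≡ 966·683·1632·1390·876 ≡ 1091 (mod 1733)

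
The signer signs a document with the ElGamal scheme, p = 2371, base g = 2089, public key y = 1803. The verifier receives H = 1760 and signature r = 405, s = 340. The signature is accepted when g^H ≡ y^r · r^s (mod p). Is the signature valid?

valid

Left side g^H mod p:
2089^2 = 4363921 ≡ 1281
2089^4 ≡ 1281^2 = 1640961 ≡ 229
2089^8 ≡ 229^2 = 52441 ≡ 279
2089^16 ≡ 279^2 = 77841 ≡ 1969
2089^32 ≡ 1969^2 = 3876961 ≡ 376
2089^64 ≡ 376^2 = 141376 ≡ 1487
2089^128 ≡ 1487^2 = 2211169 ≡ 1397
2089^256 ≡ 1397^2 = 1951609 ≡ 276
2089^512 ≡ 276^2 = 76176 ≡ 304
2089^1024 ≡ 304^2 = 92416 ≡ 2318
1760 = 1024 + 512 + 128 + 64 + 32, so 2089^1760 ≡ 2318·304·1397·1487·376 ≡ 129 (mod 2371)
Right side y^r · r^s mod p:
1803^2 = 3250809 ≡ 168
1803^4 ≡ 168^2 = 28224 ≡ 2143
1803^8 ≡ 2143^2 = 4592449 ≡ 2193
1803^16 ≡ 2193^2 = 4809249 ≡ 861
1803^32 ≡ 861^2 = 741321 ≡ 1569
1803^64 ≡ 1569^2 = 2461761 ≡ 663
1803^128 ≡ 663^2 = 439569 ≡ 934
1803^256 ≡ 934^2 = 872356 ≡ 2199
405 = 256 + 128 + 16 + 4 + 1, so 1803^405 ≡ 2199·934·861·2143·1803 ≡ 919 (mod 2371)
405^2 = 164025 ≡ 426
405^4 ≡ 426^2 = 181476 ≡ 1280
405^8 ≡ 1280^2 = 1638400 ≡ 39
405^16 ≡ 39^2 = 1521
405^32 ≡ 1521^2 = 2313441 ≡ 1716
405^64 ≡ 1716^2 = 2944656 ≡ 2245
405^128 ≡ 2245^2 = 5040025 ≡ 1650
405^256 ≡ 1650^2 = 2722500 ≡ 592
340 = 256 + 64 + 16 + 4, so 405^340 ≡ 592·2245·1521·1280 ≡ 44 (mod 2371)
919·44 = 40436 ≡ 129 (mod 2371)
129 ≡ 129 (mod 2371), so the signature is genuine.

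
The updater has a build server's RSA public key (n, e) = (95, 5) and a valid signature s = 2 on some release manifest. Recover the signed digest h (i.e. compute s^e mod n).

32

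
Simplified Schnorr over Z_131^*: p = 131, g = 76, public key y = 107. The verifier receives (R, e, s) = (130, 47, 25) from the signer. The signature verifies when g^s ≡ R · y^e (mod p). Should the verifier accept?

g^s mod p:
76^2 = 5776 ≡ 12
76^4 ≡ 12^2 = 144 ≡ 13
76^8 ≡ 13^2 = 169 ≡ 38
76^16 ≡ 38^2 = 1444 ≡ 3
25 = 16 + 8 + 1, so 76^25 ≡ 3·38·76 ≡ 18 (mod 131)
R · y^e mod p:
107^2 = 11449 ≡ 52
107^4 ≡ 52^2 = 2704 ≡ 84
107^8 ≡ 84^2 = 7056 ≡ 113
107^16 ≡ 113^2 = 12769 ≡ 62
107^32 ≡ 62^2 = 3844 ≡ 45
47 = 32 + 8 + 4 + 2 + 1, so 107^47 ≡ 45·113·84·52·107 ≡ 113 (mod 131)
130·113 = 14690 ≡ 18 (mod 131)
18 ≡ 18 (mod 131); signature holds.

accept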